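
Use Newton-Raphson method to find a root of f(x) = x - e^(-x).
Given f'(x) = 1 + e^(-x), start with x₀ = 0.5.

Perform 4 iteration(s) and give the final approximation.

f(x) = x - e^(-x)
f'(x) = 1 + e^(-x)
x₀ = 0.5

Newton-Raphson formula: x_{n+1} = x_n - f(x_n)/f'(x_n)

Iteration 1:
  f(0.500000) = -0.106531
  f'(0.500000) = 1.606531
  x_1 = 0.500000 - (-0.106531)/1.606531 = 0.566311
Iteration 2:
  f(0.566311) = -0.001305
  f'(0.566311) = 1.567616
  x_2 = 0.566311 - (-0.001305)/1.567616 = 0.567143
Iteration 3:
  f(0.567143) = 0.000000
  f'(0.567143) = 1.567143
  x_3 = 0.567143 - 0.000000/1.567143 = 0.567143
Iteration 4:
  f(0.567143) = 0.000000
  f'(0.567143) = 1.567143
  x_4 = 0.567143 - 0.000000/1.567143 = 0.567143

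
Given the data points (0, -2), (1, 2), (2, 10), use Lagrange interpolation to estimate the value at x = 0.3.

Lagrange interpolation formula:
P(x) = Σ yᵢ × Lᵢ(x)
where Lᵢ(x) = Π_{j≠i} (x - xⱼ)/(xᵢ - xⱼ)

L_0(0.3) = (0.3 - 1)/(0 - 1) × (0.3 - 2)/(0 - 2) = 0.595000
L_1(0.3) = (0.3 - 0)/(1 - 0) × (0.3 - 2)/(1 - 2) = 0.510000
L_2(0.3) = (0.3 - 0)/(2 - 0) × (0.3 - 1)/(2 - 1) = -0.105000

P(0.3) = (-2)×L_0(0.3) + 2×L_1(0.3) + 10×L_2(0.3)
P(0.3) = -1.220000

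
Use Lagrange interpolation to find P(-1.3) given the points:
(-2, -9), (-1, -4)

Lagrange interpolation formula:
P(x) = Σ yᵢ × Lᵢ(x)
where Lᵢ(x) = Π_{j≠i} (x - xⱼ)/(xᵢ - xⱼ)

L_0(-1.3) = (-1.3 - (-1))/(-2 - (-1)) = 0.300000
L_1(-1.3) = (-1.3 - (-2))/(-1 - (-2)) = 0.700000

P(-1.3) = (-9)×L_0(-1.3) + (-4)×L_1(-1.3)
P(-1.3) = -5.500000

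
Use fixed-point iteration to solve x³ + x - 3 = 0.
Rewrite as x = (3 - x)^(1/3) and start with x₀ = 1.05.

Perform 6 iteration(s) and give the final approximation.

Equation: x³ + x - 3 = 0
Fixed-point form: x = (3 - x)^(1/3)
x₀ = 1.05

x_1 = g(1.050000) = 1.249333
x_2 = g(1.249333) = 1.205224
x_3 = g(1.205224) = 1.215262
x_4 = g(1.215262) = 1.212993
x_5 = g(1.212993) = 1.213507
x_6 = g(1.213507) = 1.213390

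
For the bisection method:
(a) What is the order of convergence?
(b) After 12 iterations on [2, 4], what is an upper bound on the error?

(a) Bisection has linear (order 1) convergence; the error is halved each step.

(b) Error bound = (b-a)/2^n = (4 - 2)/2^{12}
    = 2/2^{12}

(a) 1 (linear); (b) error ≤ 4.88e-04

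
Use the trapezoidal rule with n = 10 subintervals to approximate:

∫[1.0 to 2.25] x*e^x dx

f(x) = x*e^x
a = 1.0, b = 2.25, n = 10
h = (b - a)/n = 0.125000

Trapezoidal rule: (h/2)[f(x₀) + 2f(x₁) + 2f(x₂) + ... + f(xₙ)]

x_0 = 1.0000, f(x_0) = 2.718282, coefficient = 1
x_1 = 1.1250, f(x_1) = 3.465244, coefficient = 2
x_2 = 1.2500, f(x_2) = 4.362929, coefficient = 2
x_3 = 1.3750, f(x_3) = 5.438230, coefficient = 2
x_4 = 1.5000, f(x_4) = 6.722534, coefficient = 2
x_5 = 1.6250, f(x_5) = 8.252431, coefficient = 2
x_6 = 1.7500, f(x_6) = 10.070555, coefficient = 2
x_7 = 1.8750, f(x_7) = 12.226536, coefficient = 2
x_8 = 2.0000, f(x_8) = 14.778112, coefficient = 2
x_9 = 2.1250, f(x_9) = 17.792407, coefficient = 2
x_10 = 2.2500, f(x_10) = 21.347406, coefficient = 1

I ≈ (0.125000/2) × 190.283643 = 11.892728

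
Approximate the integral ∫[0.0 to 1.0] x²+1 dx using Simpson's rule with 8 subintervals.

f(x) = x²+1
a = 0.0, b = 1.0, n = 8
h = (b - a)/n = 0.125000

Simpson's rule: (h/3)[f(x₀) + 4f(x₁) + 2f(x₂) + ... + f(xₙ)]

x_0 = 0.0000, f(x_0) = 1.000000, coefficient = 1
x_1 = 0.1250, f(x_1) = 1.015625, coefficient = 4
x_2 = 0.2500, f(x_2) = 1.062500, coefficient = 2
x_3 = 0.3750, f(x_3) = 1.140625, coefficient = 4
x_4 = 0.5000, f(x_4) = 1.250000, coefficient = 2
x_5 = 0.6250, f(x_5) = 1.390625, coefficient = 4
x_6 = 0.7500, f(x_6) = 1.562500, coefficient = 2
x_7 = 0.8750, f(x_7) = 1.765625, coefficient = 4
x_8 = 1.0000, f(x_8) = 2.000000, coefficient = 1

I ≈ (0.125000/3) × 32.000000 = 1.333333
Exact value: 1.333333
Error: 0.000000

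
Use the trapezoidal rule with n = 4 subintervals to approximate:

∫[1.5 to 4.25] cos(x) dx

f(x) = cos(x)
a = 1.5, b = 4.25, n = 4
h = (b - a)/n = 0.687500

Trapezoidal rule: (h/2)[f(x₀) + 2f(x₁) + 2f(x₂) + ... + f(xₙ)]

x_0 = 1.5000, f(x_0) = 0.070737, coefficient = 1
x_1 = 2.1875, f(x_1) = -0.578349, coefficient = 2
x_2 = 2.8750, f(x_2) = -0.964674, coefficient = 2
x_3 = 3.5625, f(x_3) = -0.912719, coefficient = 2
x_4 = 4.2500, f(x_4) = -0.446087, coefficient = 1

I ≈ (0.687500/2) × -5.286834 = -1.817349
Exact value: -1.892484
Error: 0.075135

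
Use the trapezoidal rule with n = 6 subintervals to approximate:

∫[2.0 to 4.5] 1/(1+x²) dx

f(x) = 1/(1+x²)
a = 2.0, b = 4.5, n = 6
h = (b - a)/n = 0.416667

Trapezoidal rule: (h/2)[f(x₀) + 2f(x₁) + 2f(x₂) + ... + f(xₙ)]

x_0 = 2.0000, f(x_0) = 0.200000, coefficient = 1
x_1 = 2.4167, f(x_1) = 0.146193, coefficient = 2
x_2 = 2.8333, f(x_2) = 0.110769, coefficient = 2
x_3 = 3.2500, f(x_3) = 0.086486, coefficient = 2
x_4 = 3.6667, f(x_4) = 0.069231, coefficient = 2
x_5 = 4.0833, f(x_5) = 0.056582, coefficient = 2
x_6 = 4.5000, f(x_6) = 0.047059, coefficient = 1

I ≈ (0.416667/2) × 1.185581 = 0.246996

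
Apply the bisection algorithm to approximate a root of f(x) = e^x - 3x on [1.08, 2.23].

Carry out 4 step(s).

f(x) = e^x - 3x
Initial interval: [1.08, 2.23]

Iteration 1:
  c_1 = (1.080000 + 2.230000)/2 = 1.655000
  f(c_1) = f(1.655000) = 0.268080
  f(a) × f(c) < 0, new interval: [1.080000, 1.655000]
Iteration 2:
  c_2 = (1.080000 + 1.655000)/2 = 1.367500
  f(c_2) = f(1.367500) = -0.176975
  f(a) × f(c) ≥ 0, new interval: [1.367500, 1.655000]
Iteration 3:
  c_3 = (1.367500 + 1.655000)/2 = 1.511250
  f(c_3) = f(1.511250) = -0.001357
  f(a) × f(c) ≥ 0, new interval: [1.511250, 1.655000]
Iteration 4:
  c_4 = (1.511250 + 1.655000)/2 = 1.583125
  f(c_4) = f(1.583125) = 0.120776
  f(a) × f(c) < 0, new interval: [1.511250, 1.583125]

After 4 iteration(s), the approximation is c_4 = 1.583125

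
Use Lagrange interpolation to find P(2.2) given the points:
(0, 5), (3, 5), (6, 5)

Lagrange interpolation formula:
P(x) = Σ yᵢ × Lᵢ(x)
where Lᵢ(x) = Π_{j≠i} (x - xⱼ)/(xᵢ - xⱼ)

L_0(2.2) = (2.2 - 3)/(0 - 3) × (2.2 - 6)/(0 - 6) = 0.168889
L_1(2.2) = (2.2 - 0)/(3 - 0) × (2.2 - 6)/(3 - 6) = 0.928889
L_2(2.2) = (2.2 - 0)/(6 - 0) × (2.2 - 3)/(6 - 3) = -0.097778

P(2.2) = 5×L_0(2.2) + 5×L_1(2.2) + 5×L_2(2.2)
P(2.2) = 5.000000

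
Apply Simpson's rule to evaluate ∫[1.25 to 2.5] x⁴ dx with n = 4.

f(x) = x⁴
a = 1.25, b = 2.5, n = 4
h = (b - a)/n = 0.312500

Simpson's rule: (h/3)[f(x₀) + 4f(x₁) + 2f(x₂) + ... + f(xₙ)]

x_0 = 1.2500, f(x_0) = 2.441406, coefficient = 1
x_1 = 1.5625, f(x_1) = 5.960464, coefficient = 4
x_2 = 1.8750, f(x_2) = 12.359619, coefficient = 2
x_3 = 2.1875, f(x_3) = 22.897720, coefficient = 4
x_4 = 2.5000, f(x_4) = 39.062500, coefficient = 1

I ≈ (0.312500/3) × 181.655884 = 18.922488
Exact value: 18.920898
Error: 0.001589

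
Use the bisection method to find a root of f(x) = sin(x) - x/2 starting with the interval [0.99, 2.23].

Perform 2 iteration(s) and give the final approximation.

f(x) = sin(x) - x/2
Initial interval: [0.99, 2.23]

Iteration 1:
  c_1 = (0.990000 + 2.230000)/2 = 1.610000
  f(c_1) = f(1.610000) = 0.194232
  f(a) × f(c) ≥ 0, new interval: [1.610000, 2.230000]
Iteration 2:
  c_2 = (1.610000 + 2.230000)/2 = 1.920000
  f(c_2) = f(1.920000) = -0.020355
  f(a) × f(c) < 0, new interval: [1.610000, 1.920000]

After 2 iteration(s), the approximation is c_2 = 1.920000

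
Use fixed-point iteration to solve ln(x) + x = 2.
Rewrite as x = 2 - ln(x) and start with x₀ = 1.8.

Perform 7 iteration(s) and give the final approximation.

Equation: ln(x) + x = 2
Fixed-point form: x = 2 - ln(x)
x₀ = 1.8

x_1 = g(1.800000) = 1.412213
x_2 = g(1.412213) = 1.654842
x_3 = g(1.654842) = 1.496295
x_4 = g(1.496295) = 1.597008
x_5 = g(1.597008) = 1.531868
x_6 = g(1.531868) = 1.573512
x_7 = g(1.573512) = 1.546690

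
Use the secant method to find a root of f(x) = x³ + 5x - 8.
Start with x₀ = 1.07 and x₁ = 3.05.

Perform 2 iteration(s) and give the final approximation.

f(x) = x³ + 5x - 8
x₀ = 1.07, x₁ = 3.05

Secant formula: x_{n+1} = x_n - f(x_n)(x_n - x_{n-1})/(f(x_n) - f(x_{n-1}))

Iteration 1:
  f(1.070000) = -1.424957
  f(3.050000) = 35.622625
  x_2 = 3.050000 - 35.622625×(3.050000 - 1.070000)/(35.622625 - (-1.424957))
       = 1.146157
Iteration 2:
  f(3.050000) = 35.622625
  f(1.146157) = -0.763541
  x_3 = 1.146157 - (-0.763541)×(1.146157 - 3.050000)/(-0.763541 - 35.622625)
       = 1.186107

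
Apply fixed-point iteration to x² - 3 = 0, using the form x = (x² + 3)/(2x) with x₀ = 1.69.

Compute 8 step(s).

Equation: x² - 3 = 0
Fixed-point form: x = (x² + 3)/(2x)
x₀ = 1.69

x_1 = g(1.690000) = 1.732574
x_2 = g(1.732574) = 1.732051
x_3 = g(1.732051) = 1.732051
x_4 = g(1.732051) = 1.732051
x_5 = g(1.732051) = 1.732051
x_6 = g(1.732051) = 1.732051
x_7 = g(1.732051) = 1.732051
x_8 = g(1.732051) = 1.732051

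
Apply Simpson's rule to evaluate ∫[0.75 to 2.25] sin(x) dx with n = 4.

f(x) = sin(x)
a = 0.75, b = 2.25, n = 4
h = (b - a)/n = 0.375000

Simpson's rule: (h/3)[f(x₀) + 4f(x₁) + 2f(x₂) + ... + f(xₙ)]

x_0 = 0.7500, f(x_0) = 0.681639, coefficient = 1
x_1 = 1.1250, f(x_1) = 0.902268, coefficient = 4
x_2 = 1.5000, f(x_2) = 0.997495, coefficient = 2
x_3 = 1.8750, f(x_3) = 0.954086, coefficient = 4
x_4 = 2.2500, f(x_4) = 0.778073, coefficient = 1

I ≈ (0.375000/3) × 10.880115 = 1.360014
Exact value: 1.359862
Error: 0.000152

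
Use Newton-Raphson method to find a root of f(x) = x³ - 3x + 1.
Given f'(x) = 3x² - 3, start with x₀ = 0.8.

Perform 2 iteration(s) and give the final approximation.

f(x) = x³ - 3x + 1
f'(x) = 3x² - 3
x₀ = 0.8

Newton-Raphson formula: x_{n+1} = x_n - f(x_n)/f'(x_n)

Iteration 1:
  f(0.800000) = -0.888000
  f'(0.800000) = -1.080000
  x_1 = 0.800000 - (-0.888000)/(-1.080000) = -0.022222
Iteration 2:
  f(-0.022222) = 1.066656
  f'(-0.022222) = -2.998519
  x_2 = -0.022222 - 1.066656/(-2.998519) = 0.333505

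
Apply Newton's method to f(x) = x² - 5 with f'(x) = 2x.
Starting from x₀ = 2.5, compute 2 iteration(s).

f(x) = x² - 5
f'(x) = 2x
x₀ = 2.5

Newton-Raphson formula: x_{n+1} = x_n - f(x_n)/f'(x_n)

Iteration 1:
  f(2.500000) = 1.250000
  f'(2.500000) = 5.000000
  x_1 = 2.500000 - 1.250000/5.000000 = 2.250000
Iteration 2:
  f(2.250000) = 0.062500
  f'(2.250000) = 4.500000
  x_2 = 2.250000 - 0.062500/4.500000 = 2.236111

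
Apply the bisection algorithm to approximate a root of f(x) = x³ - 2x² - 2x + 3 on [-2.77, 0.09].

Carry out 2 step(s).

f(x) = x³ - 2x² - 2x + 3
Initial interval: [-2.77, 0.09]

Iteration 1:
  c_1 = (-2.770000 + 0.090000)/2 = -1.340000
  f(c_1) = f(-1.340000) = -0.317304
  f(a) × f(c) ≥ 0, new interval: [-1.340000, 0.090000]
Iteration 2:
  c_2 = (-1.340000 + 0.090000)/2 = -0.625000
  f(c_2) = f(-0.625000) = 3.224609
  f(a) × f(c) < 0, new interval: [-1.340000, -0.625000]

After 2 iteration(s), the approximation is c_2 = -0.625000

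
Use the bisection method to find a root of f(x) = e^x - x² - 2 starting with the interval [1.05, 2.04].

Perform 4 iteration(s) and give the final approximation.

f(x) = e^x - x² - 2
Initial interval: [1.05, 2.04]

Iteration 1:
  c_1 = (1.050000 + 2.040000)/2 = 1.545000
  f(c_1) = f(1.545000) = 0.300947
  f(a) × f(c) < 0, new interval: [1.050000, 1.545000]
Iteration 2:
  c_2 = (1.050000 + 1.545000)/2 = 1.297500
  f(c_2) = f(1.297500) = -0.023371
  f(a) × f(c) ≥ 0, new interval: [1.297500, 1.545000]
Iteration 3:
  c_3 = (1.297500 + 1.545000)/2 = 1.421250
  f(c_3) = f(1.421250) = 0.122344
  f(a) × f(c) < 0, new interval: [1.297500, 1.421250]
Iteration 4:
  c_4 = (1.297500 + 1.421250)/2 = 1.359375
  f(c_4) = f(1.359375) = 0.045859
  f(a) × f(c) < 0, new interval: [1.297500, 1.359375]

After 4 iteration(s), the approximation is c_4 = 1.359375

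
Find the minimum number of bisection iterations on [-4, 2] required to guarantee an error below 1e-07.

We need (b-a)/2^n ≤ 1e-07
(2 - (-4))/2^n ≤ 1e-07
6/2^n ≤ 1e-07
2^n ≥ 60000000
n ≥ log₂(60000000) = 25.84
n ≥ 26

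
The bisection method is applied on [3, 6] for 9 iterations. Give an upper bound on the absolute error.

Bisection error bound: |error| ≤ (b-a)/2^n
|error| ≤ (6 - 3)/2^9 = 3/2^9
|error| ≤ 0.0058593750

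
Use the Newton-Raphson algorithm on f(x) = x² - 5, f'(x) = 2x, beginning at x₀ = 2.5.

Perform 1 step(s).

f(x) = x² - 5
f'(x) = 2x
x₀ = 2.5

Newton-Raphson formula: x_{n+1} = x_n - f(x_n)/f'(x_n)

Iteration 1:
  f(2.500000) = 1.250000
  f'(2.500000) = 5.000000
  x_1 = 2.500000 - 1.250000/5.000000 = 2.250000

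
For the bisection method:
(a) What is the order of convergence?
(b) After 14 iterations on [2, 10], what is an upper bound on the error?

(a) Bisection has linear (order 1) convergence; the error is halved each step.

(b) Error bound = (b-a)/2^n = (10 - 2)/2^{14}
    = 8/2^{14}

(a) 1 (linear); (b) error ≤ 4.88e-04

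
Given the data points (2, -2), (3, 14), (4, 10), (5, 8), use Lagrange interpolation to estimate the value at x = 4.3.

Lagrange interpolation formula:
P(x) = Σ yᵢ × Lᵢ(x)
where Lᵢ(x) = Π_{j≠i} (x - xⱼ)/(xᵢ - xⱼ)

L_0(4.3) = (4.3 - 3)/(2 - 3) × (4.3 - 4)/(2 - 4) × (4.3 - 5)/(2 - 5) = 0.045500
L_1(4.3) = (4.3 - 2)/(3 - 2) × (4.3 - 4)/(3 - 4) × (4.3 - 5)/(3 - 5) = -0.241500
L_2(4.3) = (4.3 - 2)/(4 - 2) × (4.3 - 3)/(4 - 3) × (4.3 - 5)/(4 - 5) = 1.046500
L_3(4.3) = (4.3 - 2)/(5 - 2) × (4.3 - 3)/(5 - 3) × (4.3 - 4)/(5 - 4) = 0.149500

P(4.3) = (-2)×L_0(4.3) + 14×L_1(4.3) + 10×L_2(4.3) + 8×L_3(4.3)
P(4.3) = 8.189000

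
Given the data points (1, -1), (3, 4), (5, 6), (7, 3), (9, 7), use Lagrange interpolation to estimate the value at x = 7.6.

Lagrange interpolation formula:
P(x) = Σ yᵢ × Lᵢ(x)
where Lᵢ(x) = Π_{j≠i} (x - xⱼ)/(xᵢ - xⱼ)

L_0(7.6) = (7.6 - 3)/(1 - 3) × (7.6 - 5)/(1 - 5) × (7.6 - 7)/(1 - 7) × (7.6 - 9)/(1 - 9) = -0.026162
L_1(7.6) = (7.6 - 1)/(3 - 1) × (7.6 - 5)/(3 - 5) × (7.6 - 7)/(3 - 7) × (7.6 - 9)/(3 - 9) = 0.150150
L_2(7.6) = (7.6 - 1)/(5 - 1) × (7.6 - 3)/(5 - 3) × (7.6 - 7)/(5 - 7) × (7.6 - 9)/(5 - 9) = -0.398475
L_3(7.6) = (7.6 - 1)/(7 - 1) × (7.6 - 3)/(7 - 3) × (7.6 - 5)/(7 - 5) × (7.6 - 9)/(7 - 9) = 1.151150
L_4(7.6) = (7.6 - 1)/(9 - 1) × (7.6 - 3)/(9 - 3) × (7.6 - 5)/(9 - 5) × (7.6 - 7)/(9 - 7) = 0.123337

P(7.6) = (-1)×L_0(7.6) + 4×L_1(7.6) + 6×L_2(7.6) + 3×L_3(7.6) + 7×L_4(7.6)
P(7.6) = 2.552725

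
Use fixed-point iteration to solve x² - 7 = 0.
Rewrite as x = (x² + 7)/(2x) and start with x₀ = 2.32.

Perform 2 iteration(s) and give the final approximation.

Equation: x² - 7 = 0
Fixed-point form: x = (x² + 7)/(2x)
x₀ = 2.32

x_1 = g(2.320000) = 2.668621
x_2 = g(2.668621) = 2.645849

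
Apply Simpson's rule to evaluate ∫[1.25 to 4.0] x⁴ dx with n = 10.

f(x) = x⁴
a = 1.25, b = 4.0, n = 10
h = (b - a)/n = 0.275000

Simpson's rule: (h/3)[f(x₀) + 4f(x₁) + 2f(x₂) + ... + f(xₙ)]

x_0 = 1.2500, f(x_0) = 2.441406, coefficient = 1
x_1 = 1.5250, f(x_1) = 5.408532, coefficient = 4
x_2 = 1.8000, f(x_2) = 10.497600, coefficient = 2
x_3 = 2.0750, f(x_3) = 18.538407, coefficient = 4
x_4 = 2.3500, f(x_4) = 30.498006, coefficient = 2
x_5 = 2.6250, f(x_5) = 47.480713, coefficient = 4
x_6 = 2.9000, f(x_6) = 70.728100, coefficient = 2
x_7 = 3.1750, f(x_7) = 101.619000, coefficient = 4
x_8 = 3.4500, f(x_8) = 141.669506, coefficient = 2
x_9 = 3.7250, f(x_9) = 192.532969, coefficient = 4
x_10 = 4.0000, f(x_10) = 256.000000, coefficient = 1

I ≈ (0.275000/3) × 2227.546314 = 204.191745
Exact value: 204.189648
Error: 0.002097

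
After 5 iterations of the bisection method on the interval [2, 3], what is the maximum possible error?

Bisection error bound: |error| ≤ (b-a)/2^n
|error| ≤ (3 - 2)/2^5 = 1/2^5
|error| ≤ 0.0312500000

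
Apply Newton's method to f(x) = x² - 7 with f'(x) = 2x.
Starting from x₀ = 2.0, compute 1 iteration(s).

f(x) = x² - 7
f'(x) = 2x
x₀ = 2.0

Newton-Raphson formula: x_{n+1} = x_n - f(x_n)/f'(x_n)

Iteration 1:
  f(2.000000) = -3.000000
  f'(2.000000) = 4.000000
  x_1 = 2.000000 - (-3.000000)/4.000000 = 2.750000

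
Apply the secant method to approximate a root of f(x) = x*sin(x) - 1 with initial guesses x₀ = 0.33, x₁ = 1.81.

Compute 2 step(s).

f(x) = x*sin(x) - 1
x₀ = 0.33, x₁ = 1.81

Secant formula: x_{n+1} = x_n - f(x_n)(x_n - x_{n-1})/(f(x_n) - f(x_{n-1}))

Iteration 1:
  f(0.330000) = -0.893066
  f(1.810000) = 0.758464
  x_2 = 1.810000 - 0.758464×(1.810000 - 0.330000)/(0.758464 - (-0.893066))
       = 1.130311
Iteration 2:
  f(1.810000) = 0.758464
  f(1.130311) = 0.022417
  x_3 = 1.130311 - 0.022417×(1.130311 - 1.810000)/(0.022417 - 0.758464)
       = 1.109610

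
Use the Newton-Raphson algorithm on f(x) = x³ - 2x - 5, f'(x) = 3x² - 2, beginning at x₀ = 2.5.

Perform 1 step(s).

f(x) = x³ - 2x - 5
f'(x) = 3x² - 2
x₀ = 2.5

Newton-Raphson formula: x_{n+1} = x_n - f(x_n)/f'(x_n)

Iteration 1:
  f(2.500000) = 5.625000
  f'(2.500000) = 16.750000
  x_1 = 2.500000 - 5.625000/16.750000 = 2.164179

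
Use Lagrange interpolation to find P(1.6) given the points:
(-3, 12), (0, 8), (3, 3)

Lagrange interpolation formula:
P(x) = Σ yᵢ × Lᵢ(x)
where Lᵢ(x) = Π_{j≠i} (x - xⱼ)/(xᵢ - xⱼ)

L_0(1.6) = (1.6 - 0)/(-3 - 0) × (1.6 - 3)/(-3 - 3) = -0.124444
L_1(1.6) = (1.6 - (-3))/(0 - (-3)) × (1.6 - 3)/(0 - 3) = 0.715556
L_2(1.6) = (1.6 - (-3))/(3 - (-3)) × (1.6 - 0)/(3 - 0) = 0.408889

P(1.6) = 12×L_0(1.6) + 8×L_1(1.6) + 3×L_2(1.6)
P(1.6) = 5.457778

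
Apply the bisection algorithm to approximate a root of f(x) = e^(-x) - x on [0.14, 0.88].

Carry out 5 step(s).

f(x) = e^(-x) - x
Initial interval: [0.14, 0.88]

Iteration 1:
  c_1 = (0.140000 + 0.880000)/2 = 0.510000
  f(c_1) = f(0.510000) = 0.090496
  f(a) × f(c) ≥ 0, new interval: [0.510000, 0.880000]
Iteration 2:
  c_2 = (0.510000 + 0.880000)/2 = 0.695000
  f(c_2) = f(0.695000) = -0.195926
  f(a) × f(c) < 0, new interval: [0.510000, 0.695000]
Iteration 3:
  c_3 = (0.510000 + 0.695000)/2 = 0.602500
  f(c_3) = f(0.602500) = -0.055059
  f(a) × f(c) < 0, new interval: [0.510000, 0.602500]
Iteration 4:
  c_4 = (0.510000 + 0.602500)/2 = 0.556250
  f(c_4) = f(0.556250) = 0.017105
  f(a) × f(c) ≥ 0, new interval: [0.556250, 0.602500]
Iteration 5:
  c_5 = (0.556250 + 0.602500)/2 = 0.579375
  f(c_5) = f(0.579375) = -0.019127
  f(a) × f(c) < 0, new interval: [0.556250, 0.579375]

After 5 iteration(s), the approximation is c_5 = 0.579375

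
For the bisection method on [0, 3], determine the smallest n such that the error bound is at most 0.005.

We need (b-a)/2^n ≤ 0.005
(3 - 0)/2^n ≤ 0.005
3/2^n ≤ 0.005
2^n ≥ 600
n ≥ log₂(600) = 9.23
n ≥ 10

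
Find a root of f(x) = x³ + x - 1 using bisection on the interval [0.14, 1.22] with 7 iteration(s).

f(x) = x³ + x - 1
Initial interval: [0.14, 1.22]

Iteration 1:
  c_1 = (0.140000 + 1.220000)/2 = 0.680000
  f(c_1) = f(0.680000) = -0.005568
  f(a) × f(c) ≥ 0, new interval: [0.680000, 1.220000]
Iteration 2:
  c_2 = (0.680000 + 1.220000)/2 = 0.950000
  f(c_2) = f(0.950000) = 0.807375
  f(a) × f(c) < 0, new interval: [0.680000, 0.950000]
Iteration 3:
  c_3 = (0.680000 + 0.950000)/2 = 0.815000
  f(c_3) = f(0.815000) = 0.356343
  f(a) × f(c) < 0, new interval: [0.680000, 0.815000]
Iteration 4:
  c_4 = (0.680000 + 0.815000)/2 = 0.747500
  f(c_4) = f(0.747500) = 0.165170
  f(a) × f(c) < 0, new interval: [0.680000, 0.747500]
Iteration 5:
  c_5 = (0.680000 + 0.747500)/2 = 0.713750
  f(c_5) = f(0.713750) = 0.077362
  f(a) × f(c) < 0, new interval: [0.680000, 0.713750]
Iteration 6:
  c_6 = (0.680000 + 0.713750)/2 = 0.696875
  f(c_6) = f(0.696875) = 0.035302
  f(a) × f(c) < 0, new interval: [0.680000, 0.696875]
Iteration 7:
  c_7 = (0.680000 + 0.696875)/2 = 0.688437
  f(c_7) = f(0.688437) = 0.014720
  f(a) × f(c) < 0, new interval: [0.680000, 0.688437]

After 7 iteration(s), the approximation is c_7 = 0.688437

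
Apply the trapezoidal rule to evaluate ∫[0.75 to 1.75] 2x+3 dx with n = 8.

f(x) = 2x+3
a = 0.75, b = 1.75, n = 8
h = (b - a)/n = 0.125000

Trapezoidal rule: (h/2)[f(x₀) + 2f(x₁) + 2f(x₂) + ... + f(xₙ)]

x_0 = 0.7500, f(x_0) = 4.500000, coefficient = 1
x_1 = 0.8750, f(x_1) = 4.750000, coefficient = 2
x_2 = 1.0000, f(x_2) = 5.000000, coefficient = 2
x_3 = 1.1250, f(x_3) = 5.250000, coefficient = 2
x_4 = 1.2500, f(x_4) = 5.500000, coefficient = 2
x_5 = 1.3750, f(x_5) = 5.750000, coefficient = 2
x_6 = 1.5000, f(x_6) = 6.000000, coefficient = 2
x_7 = 1.6250, f(x_7) = 6.250000, coefficient = 2
x_8 = 1.7500, f(x_8) = 6.500000, coefficient = 1

I ≈ (0.125000/2) × 88.000000 = 5.500000
Exact value: 5.500000
Error: 0.000000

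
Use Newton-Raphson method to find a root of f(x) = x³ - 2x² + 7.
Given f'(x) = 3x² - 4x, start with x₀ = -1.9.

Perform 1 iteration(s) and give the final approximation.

f(x) = x³ - 2x² + 7
f'(x) = 3x² - 4x
x₀ = -1.9

Newton-Raphson formula: x_{n+1} = x_n - f(x_n)/f'(x_n)

Iteration 1:
  f(-1.900000) = -7.079000
  f'(-1.900000) = 18.430000
  x_1 = -1.900000 - (-7.079000)/18.430000 = -1.515898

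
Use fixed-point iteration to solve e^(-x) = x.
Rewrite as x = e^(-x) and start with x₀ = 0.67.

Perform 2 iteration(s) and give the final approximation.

Equation: e^(-x) = x
Fixed-point form: x = e^(-x)
x₀ = 0.67

x_1 = g(0.670000) = 0.511709
x_2 = g(0.511709) = 0.599470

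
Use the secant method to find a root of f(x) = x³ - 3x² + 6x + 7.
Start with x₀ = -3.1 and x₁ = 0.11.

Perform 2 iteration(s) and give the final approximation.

f(x) = x³ - 3x² + 6x + 7
x₀ = -3.1, x₁ = 0.11

Secant formula: x_{n+1} = x_n - f(x_n)(x_n - x_{n-1})/(f(x_n) - f(x_{n-1}))

Iteration 1:
  f(-3.100000) = -70.221000
  f(0.110000) = 7.625031
  x_2 = 0.110000 - 7.625031×(0.110000 - (-3.100000))/(7.625031 - (-70.221000))
       = -0.204420
Iteration 2:
  f(0.110000) = 7.625031
  f(-0.204420) = 5.639575
  x_3 = -0.204420 - 5.639575×(-0.204420 - 0.110000)/(5.639575 - 7.625031)
       = -1.097512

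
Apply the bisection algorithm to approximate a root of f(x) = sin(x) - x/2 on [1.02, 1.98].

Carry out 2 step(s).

f(x) = sin(x) - x/2
Initial interval: [1.02, 1.98]

Iteration 1:
  c_1 = (1.020000 + 1.980000)/2 = 1.500000
  f(c_1) = f(1.500000) = 0.247495
  f(a) × f(c) ≥ 0, new interval: [1.500000, 1.980000]
Iteration 2:
  c_2 = (1.500000 + 1.980000)/2 = 1.740000
  f(c_2) = f(1.740000) = 0.115719
  f(a) × f(c) ≥ 0, new interval: [1.740000, 1.980000]

After 2 iteration(s), the approximation is c_2 = 1.740000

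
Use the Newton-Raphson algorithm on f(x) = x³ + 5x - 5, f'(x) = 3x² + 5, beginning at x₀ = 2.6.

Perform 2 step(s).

f(x) = x³ + 5x - 5
f'(x) = 3x² + 5
x₀ = 2.6

Newton-Raphson formula: x_{n+1} = x_n - f(x_n)/f'(x_n)

Iteration 1:
  f(2.600000) = 25.576000
  f'(2.600000) = 25.280000
  x_1 = 2.600000 - 25.576000/25.280000 = 1.588291
Iteration 2:
  f(1.588291) = 6.948188
  f'(1.588291) = 12.568006
  x_2 = 1.588291 - 6.948188/12.568006 = 1.035444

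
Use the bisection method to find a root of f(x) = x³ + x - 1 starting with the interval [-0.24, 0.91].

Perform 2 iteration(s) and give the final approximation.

f(x) = x³ + x - 1
Initial interval: [-0.24, 0.91]

Iteration 1:
  c_1 = (-0.240000 + 0.910000)/2 = 0.335000
  f(c_1) = f(0.335000) = -0.627405
  f(a) × f(c) ≥ 0, new interval: [0.335000, 0.910000]
Iteration 2:
  c_2 = (0.335000 + 0.910000)/2 = 0.622500
  f(c_2) = f(0.622500) = -0.136277
  f(a) × f(c) ≥ 0, new interval: [0.622500, 0.910000]

After 2 iteration(s), the approximation is c_2 = 0.622500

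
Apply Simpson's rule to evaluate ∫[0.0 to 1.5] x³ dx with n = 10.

f(x) = x³
a = 0.0, b = 1.5, n = 10
h = (b - a)/n = 0.150000

Simpson's rule: (h/3)[f(x₀) + 4f(x₁) + 2f(x₂) + ... + f(xₙ)]

x_0 = 0.0000, f(x_0) = 0.000000, coefficient = 1
x_1 = 0.1500, f(x_1) = 0.003375, coefficient = 4
x_2 = 0.3000, f(x_2) = 0.027000, coefficient = 2
x_3 = 0.4500, f(x_3) = 0.091125, coefficient = 4
x_4 = 0.6000, f(x_4) = 0.216000, coefficient = 2
x_5 = 0.7500, f(x_5) = 0.421875, coefficient = 4
x_6 = 0.9000, f(x_6) = 0.729000, coefficient = 2
x_7 = 1.0500, f(x_7) = 1.157625, coefficient = 4
x_8 = 1.2000, f(x_8) = 1.728000, coefficient = 2
x_9 = 1.3500, f(x_9) = 2.460375, coefficient = 4
x_10 = 1.5000, f(x_10) = 3.375000, coefficient = 1

I ≈ (0.150000/3) × 25.312500 = 1.265625
Exact value: 1.265625
Error: 0.000000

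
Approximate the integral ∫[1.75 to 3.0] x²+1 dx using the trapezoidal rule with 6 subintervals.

f(x) = x²+1
a = 1.75, b = 3.0, n = 6
h = (b - a)/n = 0.208333

Trapezoidal rule: (h/2)[f(x₀) + 2f(x₁) + 2f(x₂) + ... + f(xₙ)]

x_0 = 1.7500, f(x_0) = 4.062500, coefficient = 1
x_1 = 1.9583, f(x_1) = 4.835069, coefficient = 2
x_2 = 2.1667, f(x_2) = 5.694444, coefficient = 2
x_3 = 2.3750, f(x_3) = 6.640625, coefficient = 2
x_4 = 2.5833, f(x_4) = 7.673611, coefficient = 2
x_5 = 2.7917, f(x_5) = 8.793403, coefficient = 2
x_6 = 3.0000, f(x_6) = 10.000000, coefficient = 1

I ≈ (0.208333/2) × 81.336806 = 8.472584
Exact value: 8.463542
Error: 0.009042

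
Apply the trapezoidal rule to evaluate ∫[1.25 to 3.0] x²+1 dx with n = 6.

f(x) = x²+1
a = 1.25, b = 3.0, n = 6
h = (b - a)/n = 0.291667

Trapezoidal rule: (h/2)[f(x₀) + 2f(x₁) + 2f(x₂) + ... + f(xₙ)]

x_0 = 1.2500, f(x_0) = 2.562500, coefficient = 1
x_1 = 1.5417, f(x_1) = 3.376736, coefficient = 2
x_2 = 1.8333, f(x_2) = 4.361111, coefficient = 2
x_3 = 2.1250, f(x_3) = 5.515625, coefficient = 2
x_4 = 2.4167, f(x_4) = 6.840278, coefficient = 2
x_5 = 2.7083, f(x_5) = 8.335069, coefficient = 2
x_6 = 3.0000, f(x_6) = 10.000000, coefficient = 1

I ≈ (0.291667/2) × 69.420139 = 10.123770
Exact value: 10.098958
Error: 0.024812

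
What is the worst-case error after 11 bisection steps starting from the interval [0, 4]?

Bisection error bound: |error| ≤ (b-a)/2^n
|error| ≤ (4 - 0)/2^11 = 4/2^11
|error| ≤ 0.0019531250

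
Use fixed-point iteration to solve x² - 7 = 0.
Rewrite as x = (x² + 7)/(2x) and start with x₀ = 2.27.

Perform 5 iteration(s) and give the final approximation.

Equation: x² - 7 = 0
Fixed-point form: x = (x² + 7)/(2x)
x₀ = 2.27

x_1 = g(2.270000) = 2.676850
x_2 = g(2.676850) = 2.645932
x_3 = g(2.645932) = 2.645751
x_4 = g(2.645751) = 2.645751
x_5 = g(2.645751) = 2.645751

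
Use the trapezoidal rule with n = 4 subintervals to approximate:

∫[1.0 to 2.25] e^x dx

f(x) = e^x
a = 1.0, b = 2.25, n = 4
h = (b - a)/n = 0.312500

Trapezoidal rule: (h/2)[f(x₀) + 2f(x₁) + 2f(x₂) + ... + f(xₙ)]

x_0 = 1.0000, f(x_0) = 2.718282, coefficient = 1
x_1 = 1.3125, f(x_1) = 3.715451, coefficient = 2
x_2 = 1.6250, f(x_2) = 5.078419, coefficient = 2
x_3 = 1.9375, f(x_3) = 6.941376, coefficient = 2
x_4 = 2.2500, f(x_4) = 9.487736, coefficient = 1

I ≈ (0.312500/2) × 43.676509 = 6.824455
Exact value: 6.769454
Error: 0.055001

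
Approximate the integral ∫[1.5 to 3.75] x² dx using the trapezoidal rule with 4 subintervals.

f(x) = x²
a = 1.5, b = 3.75, n = 4
h = (b - a)/n = 0.562500

Trapezoidal rule: (h/2)[f(x₀) + 2f(x₁) + 2f(x₂) + ... + f(xₙ)]

x_0 = 1.5000, f(x_0) = 2.250000, coefficient = 1
x_1 = 2.0625, f(x_1) = 4.253906, coefficient = 2
x_2 = 2.6250, f(x_2) = 6.890625, coefficient = 2
x_3 = 3.1875, f(x_3) = 10.160156, coefficient = 2
x_4 = 3.7500, f(x_4) = 14.062500, coefficient = 1

I ≈ (0.562500/2) × 58.921875 = 16.571777
Exact value: 16.453125
Error: 0.118652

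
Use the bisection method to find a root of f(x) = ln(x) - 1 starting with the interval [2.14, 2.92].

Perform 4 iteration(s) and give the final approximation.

f(x) = ln(x) - 1
Initial interval: [2.14, 2.92]

Iteration 1:
  c_1 = (2.140000 + 2.920000)/2 = 2.530000
  f(c_1) = f(2.530000) = -0.071781
  f(a) × f(c) ≥ 0, new interval: [2.530000, 2.920000]
Iteration 2:
  c_2 = (2.530000 + 2.920000)/2 = 2.725000
  f(c_2) = f(2.725000) = 0.002468
  f(a) × f(c) < 0, new interval: [2.530000, 2.725000]
Iteration 3:
  c_3 = (2.530000 + 2.725000)/2 = 2.627500
  f(c_3) = f(2.627500) = -0.033967
  f(a) × f(c) ≥ 0, new interval: [2.627500, 2.725000]
Iteration 4:
  c_4 = (2.627500 + 2.725000)/2 = 2.676250
  f(c_4) = f(2.676250) = -0.015583
  f(a) × f(c) ≥ 0, new interval: [2.676250, 2.725000]

After 4 iteration(s), the approximation is c_4 = 2.676250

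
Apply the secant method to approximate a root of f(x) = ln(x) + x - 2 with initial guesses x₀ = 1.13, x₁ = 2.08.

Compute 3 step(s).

f(x) = ln(x) + x - 2
x₀ = 1.13, x₁ = 2.08

Secant formula: x_{n+1} = x_n - f(x_n)(x_n - x_{n-1})/(f(x_n) - f(x_{n-1}))

Iteration 1:
  f(1.130000) = -0.747782
  f(2.080000) = 0.812368
  x_2 = 2.080000 - 0.812368×(2.080000 - 1.130000)/(0.812368 - (-0.747782))
       = 1.585336
Iteration 2:
  f(2.080000) = 0.812368
  f(1.585336) = 0.046133
  x_3 = 1.585336 - 0.046133×(1.585336 - 2.080000)/(0.046133 - 0.812368)
       = 1.555554
Iteration 3:
  f(1.585336) = 0.046133
  f(1.555554) = -0.002614
  x_4 = 1.555554 - (-0.002614)×(1.555554 - 1.585336)/(-0.002614 - 0.046133)
       = 1.557151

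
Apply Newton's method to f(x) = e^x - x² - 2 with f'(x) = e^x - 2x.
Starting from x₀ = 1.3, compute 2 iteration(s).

f(x) = e^x - x² - 2
f'(x) = e^x - 2x
x₀ = 1.3

Newton-Raphson formula: x_{n+1} = x_n - f(x_n)/f'(x_n)

Iteration 1:
  f(1.300000) = -0.020703
  f'(1.300000) = 1.069297
  x_1 = 1.300000 - (-0.020703)/1.069297 = 1.319362
Iteration 2:
  f(1.319362) = 0.000317
  f'(1.319362) = 1.102309
  x_2 = 1.319362 - 0.000317/1.102309 = 1.319074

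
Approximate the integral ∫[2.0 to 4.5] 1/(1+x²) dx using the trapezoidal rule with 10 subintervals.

f(x) = 1/(1+x²)
a = 2.0, b = 4.5, n = 10
h = (b - a)/n = 0.250000

Trapezoidal rule: (h/2)[f(x₀) + 2f(x₁) + 2f(x₂) + ... + f(xₙ)]

x_0 = 2.0000, f(x_0) = 0.200000, coefficient = 1
x_1 = 2.2500, f(x_1) = 0.164948, coefficient = 2
x_2 = 2.5000, f(x_2) = 0.137931, coefficient = 2
x_3 = 2.7500, f(x_3) = 0.116788, coefficient = 2
x_4 = 3.0000, f(x_4) = 0.100000, coefficient = 2
x_5 = 3.2500, f(x_5) = 0.086486, coefficient = 2
x_6 = 3.5000, f(x_6) = 0.075472, coefficient = 2
x_7 = 3.7500, f(x_7) = 0.066390, coefficient = 2
x_8 = 4.0000, f(x_8) = 0.058824, coefficient = 2
x_9 = 4.2500, f(x_9) = 0.052459, coefficient = 2
x_10 = 4.5000, f(x_10) = 0.047059, coefficient = 1

I ≈ (0.250000/2) × 1.965656 = 0.245707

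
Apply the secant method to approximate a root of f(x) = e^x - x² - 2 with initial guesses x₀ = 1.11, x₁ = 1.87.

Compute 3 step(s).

f(x) = e^x - x² - 2
x₀ = 1.11, x₁ = 1.87

Secant formula: x_{n+1} = x_n - f(x_n)(x_n - x_{n-1})/(f(x_n) - f(x_{n-1}))

Iteration 1:
  f(1.110000) = -0.197742
  f(1.870000) = 0.991396
  x_2 = 1.870000 - 0.991396×(1.870000 - 1.110000)/(0.991396 - (-0.197742))
       = 1.236380
Iteration 2:
  f(1.870000) = 0.991396
  f(1.236380) = -0.085508
  x_3 = 1.236380 - (-0.085508)×(1.236380 - 1.870000)/(-0.085508 - 0.991396)
       = 1.286691
Iteration 3:
  f(1.236380) = -0.085508
  f(1.286691) = -0.034788
  x_4 = 1.286691 - (-0.034788)×(1.286691 - 1.236380)/(-0.034788 - (-0.085508))
       = 1.321198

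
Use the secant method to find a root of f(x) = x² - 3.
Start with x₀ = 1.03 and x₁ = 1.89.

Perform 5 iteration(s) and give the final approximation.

f(x) = x² - 3
x₀ = 1.03, x₁ = 1.89

Secant formula: x_{n+1} = x_n - f(x_n)(x_n - x_{n-1})/(f(x_n) - f(x_{n-1}))

Iteration 1:
  f(1.030000) = -1.939100
  f(1.890000) = 0.572100
  x_2 = 1.890000 - 0.572100×(1.890000 - 1.030000)/(0.572100 - (-1.939100))
       = 1.694075
Iteration 2:
  f(1.890000) = 0.572100
  f(1.694075) = -0.130109
  x_3 = 1.694075 - (-0.130109)×(1.694075 - 1.890000)/(-0.130109 - 0.572100)
       = 1.730377
Iteration 3:
  f(1.694075) = -0.130109
  f(1.730377) = -0.005795
  x_4 = 1.730377 - (-0.005795)×(1.730377 - 1.694075)/(-0.005795 - (-0.130109))
       = 1.732069
Iteration 4:
  f(1.730377) = -0.005795
  f(1.732069) = 0.000064
  x_5 = 1.732069 - 0.000064×(1.732069 - 1.730377)/(0.000064 - (-0.005795))
       = 1.732051
Iteration 5:
  f(1.732069) = 0.000064
  f(1.732051) = 0.000000
  x_6 = 1.732051 - 0.000000×(1.732051 - 1.732069)/(0.000000 - 0.000064)
       = 1.732051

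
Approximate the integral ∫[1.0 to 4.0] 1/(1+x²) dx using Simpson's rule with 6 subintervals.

f(x) = 1/(1+x²)
a = 1.0, b = 4.0, n = 6
h = (b - a)/n = 0.500000

Simpson's rule: (h/3)[f(x₀) + 4f(x₁) + 2f(x₂) + ... + f(xₙ)]

x_0 = 1.0000, f(x_0) = 0.500000, coefficient = 1
x_1 = 1.5000, f(x_1) = 0.307692, coefficient = 4
x_2 = 2.0000, f(x_2) = 0.200000, coefficient = 2
x_3 = 2.5000, f(x_3) = 0.137931, coefficient = 4
x_4 = 3.0000, f(x_4) = 0.100000, coefficient = 2
x_5 = 3.5000, f(x_5) = 0.075472, coefficient = 4
x_6 = 4.0000, f(x_6) = 0.058824, coefficient = 1

I ≈ (0.500000/3) × 3.243204 = 0.540534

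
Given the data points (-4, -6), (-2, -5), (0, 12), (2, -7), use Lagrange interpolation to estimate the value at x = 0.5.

Lagrange interpolation formula:
P(x) = Σ yᵢ × Lᵢ(x)
where Lᵢ(x) = Π_{j≠i} (x - xⱼ)/(xᵢ - xⱼ)

L_0(0.5) = (0.5 - (-2))/(-4 - (-2)) × (0.5 - 0)/(-4 - 0) × (0.5 - 2)/(-4 - 2) = 0.039062
L_1(0.5) = (0.5 - (-4))/(-2 - (-4)) × (0.5 - 0)/(-2 - 0) × (0.5 - 2)/(-2 - 2) = -0.210938
L_2(0.5) = (0.5 - (-4))/(0 - (-4)) × (0.5 - (-2))/(0 - (-2)) × (0.5 - 2)/(0 - 2) = 1.054688
L_3(0.5) = (0.5 - (-4))/(2 - (-4)) × (0.5 - (-2))/(2 - (-2)) × (0.5 - 0)/(2 - 0) = 0.117188

P(0.5) = (-6)×L_0(0.5) + (-5)×L_1(0.5) + 12×L_2(0.5) + (-7)×L_3(0.5)
P(0.5) = 12.656250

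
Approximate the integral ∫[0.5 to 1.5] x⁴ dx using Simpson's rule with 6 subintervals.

f(x) = x⁴
a = 0.5, b = 1.5, n = 6
h = (b - a)/n = 0.166667

Simpson's rule: (h/3)[f(x₀) + 4f(x₁) + 2f(x₂) + ... + f(xₙ)]

x_0 = 0.5000, f(x_0) = 0.062500, coefficient = 1
x_1 = 0.6667, f(x_1) = 0.197531, coefficient = 4
x_2 = 0.8333, f(x_2) = 0.482253, coefficient = 2
x_3 = 1.0000, f(x_3) = 1.000000, coefficient = 4
x_4 = 1.1667, f(x_4) = 1.852623, coefficient = 2
x_5 = 1.3333, f(x_5) = 3.160494, coefficient = 4
x_6 = 1.5000, f(x_6) = 5.062500, coefficient = 1

I ≈ (0.166667/3) × 27.226852 = 1.512603
Exact value: 1.512500
Error: 0.000103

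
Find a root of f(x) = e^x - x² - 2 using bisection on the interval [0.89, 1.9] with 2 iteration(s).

f(x) = e^x - x² - 2
Initial interval: [0.89, 1.9]

Iteration 1:
  c_1 = (0.890000 + 1.900000)/2 = 1.395000
  f(c_1) = f(1.395000) = 0.088950
  f(a) × f(c) < 0, new interval: [0.890000, 1.395000]
Iteration 2:
  c_2 = (0.890000 + 1.395000)/2 = 1.142500
  f(c_2) = f(1.142500) = -0.170711
  f(a) × f(c) ≥ 0, new interval: [1.142500, 1.395000]

After 2 iteration(s), the approximation is c_2 = 1.142500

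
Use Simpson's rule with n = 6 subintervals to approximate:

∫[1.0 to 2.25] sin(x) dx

f(x) = sin(x)
a = 1.0, b = 2.25, n = 6
h = (b - a)/n = 0.208333

Simpson's rule: (h/3)[f(x₀) + 4f(x₁) + 2f(x₂) + ... + f(xₙ)]

x_0 = 1.0000, f(x_0) = 0.841471, coefficient = 1
x_1 = 1.2083, f(x_1) = 0.935026, coefficient = 4
x_2 = 1.4167, f(x_2) = 0.988146, coefficient = 2
x_3 = 1.6250, f(x_3) = 0.998531, coefficient = 4
x_4 = 1.8333, f(x_4) = 0.965735, coefficient = 2
x_5 = 2.0417, f(x_5) = 0.891174, coefficient = 4
x_6 = 2.2500, f(x_6) = 0.778073, coefficient = 1

I ≈ (0.208333/3) × 16.826230 = 1.168488
Exact value: 1.168476
Error: 0.000012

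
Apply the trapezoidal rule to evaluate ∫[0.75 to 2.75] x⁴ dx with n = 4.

f(x) = x⁴
a = 0.75, b = 2.75, n = 4
h = (b - a)/n = 0.500000

Trapezoidal rule: (h/2)[f(x₀) + 2f(x₁) + 2f(x₂) + ... + f(xₙ)]

x_0 = 0.7500, f(x_0) = 0.316406, coefficient = 1
x_1 = 1.2500, f(x_1) = 2.441406, coefficient = 2
x_2 = 1.7500, f(x_2) = 9.378906, coefficient = 2
x_3 = 2.2500, f(x_3) = 25.628906, coefficient = 2
x_4 = 2.7500, f(x_4) = 57.191406, coefficient = 1

I ≈ (0.500000/2) × 132.406250 = 33.101562
Exact value: 31.407813
Error: 1.693750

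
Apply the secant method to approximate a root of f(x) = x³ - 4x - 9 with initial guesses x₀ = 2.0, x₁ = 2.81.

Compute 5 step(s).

f(x) = x³ - 4x - 9
x₀ = 2.0, x₁ = 2.81

Secant formula: x_{n+1} = x_n - f(x_n)(x_n - x_{n-1})/(f(x_n) - f(x_{n-1}))

Iteration 1:
  f(2.000000) = -9.000000
  f(2.810000) = 1.948041
  x_2 = 2.810000 - 1.948041×(2.810000 - 2.000000)/(1.948041 - (-9.000000))
       = 2.665873
Iteration 2:
  f(2.810000) = 1.948041
  f(2.665873) = -0.717463
  x_3 = 2.665873 - (-0.717463)×(2.665873 - 2.810000)/(-0.717463 - 1.948041)
       = 2.704667
Iteration 3:
  f(2.665873) = -0.717463
  f(2.704667) = -0.033428
  x_4 = 2.704667 - (-0.033428)×(2.704667 - 2.665873)/(-0.033428 - (-0.717463))
       = 2.706563
Iteration 4:
  f(2.704667) = -0.033428
  f(2.706563) = 0.000623
  x_5 = 2.706563 - 0.000623×(2.706563 - 2.704667)/(0.000623 - (-0.033428))
       = 2.706528
Iteration 5:
  f(2.706563) = 0.000623
  f(2.706528) = -0.000001
  x_6 = 2.706528 - (-0.000001)×(2.706528 - 2.706563)/(-0.000001 - 0.000623)
       = 2.706528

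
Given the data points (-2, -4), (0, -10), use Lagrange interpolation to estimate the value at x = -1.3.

Lagrange interpolation formula:
P(x) = Σ yᵢ × Lᵢ(x)
where Lᵢ(x) = Π_{j≠i} (x - xⱼ)/(xᵢ - xⱼ)

L_0(-1.3) = (-1.3 - 0)/(-2 - 0) = 0.650000
L_1(-1.3) = (-1.3 - (-2))/(0 - (-2)) = 0.350000

P(-1.3) = (-4)×L_0(-1.3) + (-10)×L_1(-1.3)
P(-1.3) = -6.100000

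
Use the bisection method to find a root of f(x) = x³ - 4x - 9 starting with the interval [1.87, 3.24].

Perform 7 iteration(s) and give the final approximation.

f(x) = x³ - 4x - 9
Initial interval: [1.87, 3.24]

Iteration 1:
  c_1 = (1.870000 + 3.240000)/2 = 2.555000
  f(c_1) = f(2.555000) = -2.540896
  f(a) × f(c) ≥ 0, new interval: [2.555000, 3.240000]
Iteration 2:
  c_2 = (2.555000 + 3.240000)/2 = 2.897500
  f(c_2) = f(2.897500) = 3.735979
  f(a) × f(c) < 0, new interval: [2.555000, 2.897500]
Iteration 3:
  c_3 = (2.555000 + 2.897500)/2 = 2.726250
  f(c_3) = f(2.726250) = 0.357687
  f(a) × f(c) < 0, new interval: [2.555000, 2.726250]
Iteration 4:
  c_4 = (2.555000 + 2.726250)/2 = 2.640625
  f(c_4) = f(2.640625) = -1.149685
  f(a) × f(c) ≥ 0, new interval: [2.640625, 2.726250]
Iteration 5:
  c_5 = (2.640625 + 2.726250)/2 = 2.683438
  f(c_5) = f(2.683438) = -0.410754
  f(a) × f(c) ≥ 0, new interval: [2.683438, 2.726250]
Iteration 6:
  c_6 = (2.683438 + 2.726250)/2 = 2.704844
  f(c_6) = f(2.704844) = -0.030252
  f(a) × f(c) ≥ 0, new interval: [2.704844, 2.726250]
Iteration 7:
  c_7 = (2.704844 + 2.726250)/2 = 2.715547
  f(c_7) = f(2.715547) = 0.162784
  f(a) × f(c) < 0, new interval: [2.704844, 2.715547]

After 7 iteration(s), the approximation is c_7 = 2.715547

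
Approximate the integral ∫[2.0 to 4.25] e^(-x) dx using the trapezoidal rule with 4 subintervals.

f(x) = e^(-x)
a = 2.0, b = 4.25, n = 4
h = (b - a)/n = 0.562500

Trapezoidal rule: (h/2)[f(x₀) + 2f(x₁) + 2f(x₂) + ... + f(xₙ)]

x_0 = 2.0000, f(x_0) = 0.135335, coefficient = 1
x_1 = 2.5625, f(x_1) = 0.077112, coefficient = 2
x_2 = 3.1250, f(x_2) = 0.043937, coefficient = 2
x_3 = 3.6875, f(x_3) = 0.025035, coefficient = 2
x_4 = 4.2500, f(x_4) = 0.014264, coefficient = 1

I ≈ (0.562500/2) × 0.441766 = 0.124247
Exact value: 0.121071
Error: 0.003176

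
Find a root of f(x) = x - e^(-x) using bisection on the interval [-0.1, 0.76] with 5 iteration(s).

f(x) = x - e^(-x)
Initial interval: [-0.1, 0.76]

Iteration 1:
  c_1 = (-0.100000 + 0.760000)/2 = 0.330000
  f(c_1) = f(0.330000) = -0.388924
  f(a) × f(c) ≥ 0, new interval: [0.330000, 0.760000]
Iteration 2:
  c_2 = (0.330000 + 0.760000)/2 = 0.545000
  f(c_2) = f(0.545000) = -0.034842
  f(a) × f(c) ≥ 0, new interval: [0.545000, 0.760000]
Iteration 3:
  c_3 = (0.545000 + 0.760000)/2 = 0.652500
  f(c_3) = f(0.652500) = 0.131758
  f(a) × f(c) < 0, new interval: [0.545000, 0.652500]
Iteration 4:
  c_4 = (0.545000 + 0.652500)/2 = 0.598750
  f(c_4) = f(0.598750) = 0.049252
  f(a) × f(c) < 0, new interval: [0.545000, 0.598750]
Iteration 5:
  c_5 = (0.545000 + 0.598750)/2 = 0.571875
  f(c_5) = f(0.571875) = 0.007409
  f(a) × f(c) < 0, new interval: [0.545000, 0.571875]

After 5 iteration(s), the approximation is c_5 = 0.571875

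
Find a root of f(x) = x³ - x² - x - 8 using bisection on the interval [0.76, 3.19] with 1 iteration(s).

f(x) = x³ - x² - x - 8
Initial interval: [0.76, 3.19]

Iteration 1:
  c_1 = (0.760000 + 3.190000)/2 = 1.975000
  f(c_1) = f(1.975000) = -6.171891
  f(a) × f(c) ≥ 0, new interval: [1.975000, 3.190000]

After 1 iteration(s), the approximation is c_1 = 1.975000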